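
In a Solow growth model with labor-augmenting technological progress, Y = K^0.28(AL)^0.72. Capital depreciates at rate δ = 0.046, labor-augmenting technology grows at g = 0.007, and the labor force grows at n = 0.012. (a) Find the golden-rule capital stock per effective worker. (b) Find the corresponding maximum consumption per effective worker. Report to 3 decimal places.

Break-even investment rate: n + g + δ = 0.012 + 0.007 + 0.046 = 0.065.
Setting f'(k) = n+g+δ gives 0.28·k^(0.28−1) = 0.065, hence k_gold = (0.28/0.065)^(1/0.72) ≈ 7.6014.
y_gold = 7.6014^0.28 ≈ 1.7646; c_gold = y_gold − 0.065·k_gold ≈ 1.2705.

(a) k_gold ≈ 7.601; (b) c_gold ≈ 1.271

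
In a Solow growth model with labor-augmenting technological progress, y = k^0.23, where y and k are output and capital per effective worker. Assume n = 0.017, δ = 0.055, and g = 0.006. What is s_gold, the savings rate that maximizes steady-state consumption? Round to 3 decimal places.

Capital per effective worker breaks even when investment replaces (n + g + δ)·k; here n + g + δ = 0.078.
At the golden rule MPK = n+g+δ, and in any Cobb-Douglas steady state s = (n+g+δ)·k/y = MPK·k/y = capital's share 0.23.

s_gold = 0.230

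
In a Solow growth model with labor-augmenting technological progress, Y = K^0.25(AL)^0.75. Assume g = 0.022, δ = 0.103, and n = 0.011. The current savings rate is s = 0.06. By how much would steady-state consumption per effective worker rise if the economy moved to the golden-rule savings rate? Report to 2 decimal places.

Capital per effective worker breaks even when investment replaces (n + g + δ)·k; here n + g + δ = 0.136.
Current steady state (s = 0.06): k* = (0.06/0.136)^(1/0.75) ≈ 0.3359, y* = 0.3359^0.25 ≈ 0.7613, c* = (1−0.06)·0.7613 ≈ 0.7156.
Maximizing c = f(k) − (n+g+δ)·k gives f'(k) = n+g+δ, i.e. 0.25·k^(0.25−1) = 0.136, so k_gold = (0.25/0.136)^(1/0.75) ≈ 2.2518.
y_gold = 2.2518^0.25 ≈ 1.2250, c_gold = y_gold − 0.136·k_gold ≈ 0.9187.
Gain: Δc = 0.9187 − 0.7156 ≈ 0.2032.

Δc ≈ 0.20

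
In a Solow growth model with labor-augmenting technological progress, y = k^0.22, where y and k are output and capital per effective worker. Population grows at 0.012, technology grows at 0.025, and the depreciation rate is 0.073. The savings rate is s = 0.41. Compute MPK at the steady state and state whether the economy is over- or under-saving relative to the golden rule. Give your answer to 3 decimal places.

over-saving; MPK ≈ 0.059

Capital per effective worker breaks even when investment replaces (n + g + δ)·k; here n + g + δ = 0.11.
Steady-state k*: s·k^0.22 = 0.11·k gives k* = (0.41/0.11)^(1/0.78) ≈ 5.4020.
MPK = 0.22·5.4020^(-0.78) ≈ 0.0590.
MPK < n+g+δ = 0.11, so the economy is dynamically inefficient (over-saving).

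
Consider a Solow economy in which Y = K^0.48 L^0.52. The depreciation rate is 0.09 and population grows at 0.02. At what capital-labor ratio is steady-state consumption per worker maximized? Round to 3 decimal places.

The effective depreciation rate is n + δ = 0.02 + 0.09 = 0.11.
Maximizing c = f(k) − (n+δ)·k gives f'(k) = n+δ, i.e. 0.48·k^(0.48−1) = 0.11, so k_gold = (0.48/0.11)^(1/0.52) ≈ 17.0011.

k_gold ≈ 17.001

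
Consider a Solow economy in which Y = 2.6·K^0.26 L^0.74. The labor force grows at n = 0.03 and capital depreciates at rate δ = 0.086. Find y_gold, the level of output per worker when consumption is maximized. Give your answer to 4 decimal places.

y_gold ≈ 4.8298

Capital per worker breaks even when investment replaces (n + δ)·k; here n + δ = 0.116.
Setting f'(k) = n+δ gives 0.26·2.6·k^(0.26−1) = 0.116, hence k_gold = (0.26·2.6/0.116)^(1/0.74) ≈ 10.8254.
Output: y_gold = 2.6·k_gold^0.26 = 2.6·10.8254^0.26 ≈ 4.8298.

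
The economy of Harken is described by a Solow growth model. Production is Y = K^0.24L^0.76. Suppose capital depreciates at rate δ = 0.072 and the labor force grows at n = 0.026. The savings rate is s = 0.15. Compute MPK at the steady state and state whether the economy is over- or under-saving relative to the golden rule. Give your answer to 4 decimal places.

under-saving; MPK ≈ 0.1568

Break-even investment rate: n + δ = 0.026 + 0.072 = 0.098.
Steady-state k*: s·k^0.24 = 0.098·k gives k* = (0.15/0.098)^(1/0.76) ≈ 1.7508.
MPK = 0.24·1.7508^(-0.76) ≈ 0.1568.
MPK > n+δ = 0.098, so the economy is dynamically efficient (under-saving).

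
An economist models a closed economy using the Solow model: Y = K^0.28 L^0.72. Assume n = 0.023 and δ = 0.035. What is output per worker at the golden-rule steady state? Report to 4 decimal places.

n + δ = 0.023 + 0.035 = 0.058.
Golden rule sets MPK = n+δ: 0.28·k^(0.28−1) = 0.058, so k_gold = (0.28/0.058)^(1/0.72) ≈ 8.9048.
Output: y_gold = k_gold^0.28 = 8.9048^0.28 ≈ 1.8446.

y_gold ≈ 1.8446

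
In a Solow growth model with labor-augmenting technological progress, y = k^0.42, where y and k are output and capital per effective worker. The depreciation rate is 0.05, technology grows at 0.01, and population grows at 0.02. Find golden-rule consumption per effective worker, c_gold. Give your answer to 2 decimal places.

c_gold ≈ 1.93

Capital per effective worker breaks even when investment replaces (n + g + δ)·k; here n + g + δ = 0.08.
Setting f'(k) = n+g+δ gives 0.42·k^(0.42−1) = 0.08, hence k_gold = (0.42/0.08)^(1/0.58) ≈ 17.4443.
y_gold = 17.4443^0.42 ≈ 3.3227.
c_gold = y_gold − (n+g+δ)·k_gold = 3.3227 − 0.08·17.4443 ≈ 1.9272.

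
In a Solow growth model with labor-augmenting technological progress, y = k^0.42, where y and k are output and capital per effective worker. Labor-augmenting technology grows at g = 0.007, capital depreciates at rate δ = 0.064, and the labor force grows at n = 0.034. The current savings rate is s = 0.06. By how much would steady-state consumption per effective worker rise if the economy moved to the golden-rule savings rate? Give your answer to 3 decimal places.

n + g + δ = 0.034 + 0.007 + 0.064 = 0.105.
Current steady state (s = 0.06): k* = (0.06/0.105)^(1/0.58) ≈ 0.3810, y* = 0.3810^0.42 ≈ 0.6668, c* = (1−0.06)·0.6668 ≈ 0.6268.
At the golden rule the marginal product of capital equals n+g+δ: 0.42·k^(0.42−1) = 0.105. Solving, k_gold = (0.42/0.105)^(1/0.58) ≈ 10.9153.
y_gold = 10.9153^0.42 ≈ 2.7288, c_gold = y_gold − 0.105·k_gold ≈ 1.5827.
Gain: Δc = 1.5827 − 0.6268 ≈ 0.9559.

Δc ≈ 0.956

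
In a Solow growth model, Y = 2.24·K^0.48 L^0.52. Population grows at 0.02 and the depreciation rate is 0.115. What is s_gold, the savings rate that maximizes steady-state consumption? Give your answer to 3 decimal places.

Capital per worker breaks even when investment replaces (n + δ)·k; here n + δ = 0.135.
At the golden rule MPK = n+δ, and in any Cobb-Douglas steady state s = (n+δ)·k/y = MPK·k/y = capital's share 0.48.

s_gold = 0.480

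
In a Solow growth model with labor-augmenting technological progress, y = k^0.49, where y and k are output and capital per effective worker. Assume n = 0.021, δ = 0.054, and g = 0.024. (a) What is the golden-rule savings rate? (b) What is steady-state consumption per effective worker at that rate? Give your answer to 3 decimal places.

Break-even investment rate: n + g + δ = 0.021 + 0.024 + 0.054 = 0.099.
For Cobb-Douglas, s_gold equals capital's share: s_gold = 0.49.
Setting f'(k) = n+g+δ gives 0.49·k^(0.49−1) = 0.099, hence k_gold = (0.49/0.099)^(1/0.51) ≈ 23.0083.
y_gold = 23.0083^0.49 ≈ 4.6486; c_gold = (1−0.49)·y_gold ≈ 2.3708.

(a) s_gold = 0.490; (b) c_gold ≈ 2.371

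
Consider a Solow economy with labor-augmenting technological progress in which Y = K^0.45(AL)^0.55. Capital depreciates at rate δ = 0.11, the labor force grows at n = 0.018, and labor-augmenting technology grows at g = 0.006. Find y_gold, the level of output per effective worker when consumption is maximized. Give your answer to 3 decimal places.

y_gold ≈ 2.694

n + g + δ = 0.018 + 0.006 + 0.11 = 0.134.
Golden rule sets MPK = n+g+δ: 0.45·k^(0.45−1) = 0.134, so k_gold = (0.45/0.134)^(1/0.55) ≈ 9.0481.
Output: y_gold = k_gold^0.45 = 9.0481^0.45 ≈ 2.6943.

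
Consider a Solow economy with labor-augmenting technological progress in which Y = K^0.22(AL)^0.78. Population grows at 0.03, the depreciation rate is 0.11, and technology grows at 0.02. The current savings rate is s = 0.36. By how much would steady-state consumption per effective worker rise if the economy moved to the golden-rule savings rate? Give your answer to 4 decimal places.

n + g + δ = 0.03 + 0.02 + 0.11 = 0.16.
Current steady state (s = 0.36): k* = (0.36/0.16)^(1/0.78) ≈ 2.8282, y* = 2.8282^0.22 ≈ 1.2570, c* = (1−0.36)·1.2570 ≈ 0.8045.
Golden rule sets MPK = n+g+δ: 0.22·k^(0.22−1) = 0.16, so k_gold = (0.22/0.16)^(1/0.78) ≈ 1.5042.
y_gold = 1.5042^0.22 ≈ 1.0940, c_gold = y_gold − 0.16·k_gold ≈ 0.8533.
Gain: Δc = 0.8533 − 0.8045 ≈ 0.0488.

Δc ≈ 0.0488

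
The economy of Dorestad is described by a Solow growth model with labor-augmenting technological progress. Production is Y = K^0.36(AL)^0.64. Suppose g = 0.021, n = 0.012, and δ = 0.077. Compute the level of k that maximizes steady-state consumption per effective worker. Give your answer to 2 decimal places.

n + g + δ = 0.012 + 0.021 + 0.077 = 0.11.
Setting f'(k) = n+g+δ gives 0.36·k^(0.36−1) = 0.11, hence k_gold = (0.36/0.11)^(1/0.64) ≈ 6.3760.

k_gold ≈ 6.38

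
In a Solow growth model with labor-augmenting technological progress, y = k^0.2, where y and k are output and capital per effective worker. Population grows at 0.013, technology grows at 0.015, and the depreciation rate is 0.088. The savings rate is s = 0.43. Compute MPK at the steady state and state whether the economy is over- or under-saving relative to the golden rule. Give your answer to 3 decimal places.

over-saving; MPK ≈ 0.054

The effective depreciation rate is n + g + δ = 0.013 + 0.015 + 0.088 = 0.116.
Steady-state k*: s·k^0.2 = 0.116·k gives k* = (0.43/0.116)^(1/0.8) ≈ 5.1436.
MPK = 0.2·5.1436^(-0.8) ≈ 0.0540.
MPK < n+g+δ = 0.116, so the economy is dynamically inefficient (over-saving).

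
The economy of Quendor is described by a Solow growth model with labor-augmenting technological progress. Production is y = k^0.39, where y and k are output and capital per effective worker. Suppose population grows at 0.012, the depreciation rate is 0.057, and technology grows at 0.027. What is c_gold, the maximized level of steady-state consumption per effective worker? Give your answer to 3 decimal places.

c_gold ≈ 1.495

Capital per effective worker breaks even when investment replaces (n + g + δ)·k; here n + g + δ = 0.096.
At the golden rule the marginal product of capital equals n+g+δ: 0.39·k^(0.39−1) = 0.096. Solving, k_gold = (0.39/0.096)^(1/0.61) ≈ 9.9546.
y_gold = 9.9546^0.39 ≈ 2.4504.
c_gold = y_gold − (n+g+δ)·k_gold = 2.4504 − 0.096·9.9546 ≈ 1.4947.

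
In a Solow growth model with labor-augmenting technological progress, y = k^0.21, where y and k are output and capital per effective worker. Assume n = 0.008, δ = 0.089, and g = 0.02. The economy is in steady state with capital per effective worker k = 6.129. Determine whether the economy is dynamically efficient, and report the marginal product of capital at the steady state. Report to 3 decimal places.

dynamically inefficient; MPK ≈ 0.050

Break-even investment rate: n + g + δ = 0.008 + 0.02 + 0.089 = 0.117.
MPK = 0.21·k^(0.21−1) = 0.21·6.129^(-0.79) ≈ 0.0501.
MPK < 0.117, so the economy is dynamically inefficient (over-saving).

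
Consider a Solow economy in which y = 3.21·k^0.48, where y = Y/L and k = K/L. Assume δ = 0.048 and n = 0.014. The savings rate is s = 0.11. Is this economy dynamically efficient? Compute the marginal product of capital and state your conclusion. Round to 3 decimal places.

Break-even investment rate: n + δ = 0.014 + 0.048 = 0.062.
Steady-state k*: s·A·k^0.48 = 0.062·k gives k* = (0.11·3.21/0.062)^(1/0.52) ≈ 28.3724.
MPK = 0.48·3.21·28.3724^(-0.52) ≈ 0.2705.
MPK > n+δ = 0.062, so the economy is dynamically efficient (under-saving).

dynamically efficient; MPK ≈ 0.271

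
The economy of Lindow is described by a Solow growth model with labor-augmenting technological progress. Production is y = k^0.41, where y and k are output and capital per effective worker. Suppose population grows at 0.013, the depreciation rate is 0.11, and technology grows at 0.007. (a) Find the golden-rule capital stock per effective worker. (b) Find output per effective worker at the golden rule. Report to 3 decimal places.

(a) k_gold ≈ 7.006; (b) y_gold ≈ 2.222

Capital per effective worker breaks even when investment replaces (n + g + δ)·k; here n + g + δ = 0.13.
Golden rule sets MPK = n+g+δ: 0.41·k^(0.41−1) = 0.13, so k_gold = (0.41/0.13)^(1/0.59) ≈ 7.0064.
y_gold = 7.0064^0.41 ≈ 2.2215.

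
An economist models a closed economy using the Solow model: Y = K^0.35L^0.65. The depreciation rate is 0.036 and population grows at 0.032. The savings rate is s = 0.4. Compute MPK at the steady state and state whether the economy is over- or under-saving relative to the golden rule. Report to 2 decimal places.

The effective depreciation rate is n + δ = 0.032 + 0.036 = 0.068.
Steady-state k*: s·k^0.35 = 0.068·k gives k* = (0.4/0.068)^(1/0.65) ≈ 15.2730.
MPK = 0.35·15.2730^(-0.65) ≈ 0.0595.
MPK < n+δ = 0.068, so the economy is dynamically inefficient (over-saving).

over-saving; MPK ≈ 0.06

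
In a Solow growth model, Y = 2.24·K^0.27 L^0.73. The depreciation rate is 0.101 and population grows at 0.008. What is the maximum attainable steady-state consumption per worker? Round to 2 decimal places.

Break-even investment rate: n + δ = 0.008 + 0.101 = 0.109.
Setting f'(k) = n+δ gives 0.27·2.24·k^(0.27−1) = 0.109, hence k_gold = (0.27·2.24/0.109)^(1/0.73) ≈ 10.4576.
y_gold = 2.24·10.4576^0.27 ≈ 4.2218.
c_gold = y_gold − (n+δ)·k_gold = 4.2218 − 0.109·10.4576 ≈ 3.0819.

c_gold ≈ 3.08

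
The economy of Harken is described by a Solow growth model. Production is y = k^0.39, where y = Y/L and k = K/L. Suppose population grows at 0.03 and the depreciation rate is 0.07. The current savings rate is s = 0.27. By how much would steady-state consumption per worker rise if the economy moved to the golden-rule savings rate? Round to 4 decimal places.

n + δ = 0.03 + 0.07 = 0.1.
Current steady state (s = 0.27): k* = (0.27/0.1)^(1/0.61) ≈ 5.0951, y* = 5.0951^0.39 ≈ 1.8871, c* = (1−0.27)·1.8871 ≈ 1.3776.
Golden rule sets MPK = n+δ: 0.39·k^(0.39−1) = 0.1, so k_gold = (0.39/0.1)^(1/0.61) ≈ 9.3102.
y_gold = 9.3102^0.39 ≈ 2.3872, c_gold = y_gold − 0.1·k_gold ≈ 1.4562.
Gain: Δc = 1.4562 − 1.3776 ≈ 0.0786.

Δc ≈ 0.0786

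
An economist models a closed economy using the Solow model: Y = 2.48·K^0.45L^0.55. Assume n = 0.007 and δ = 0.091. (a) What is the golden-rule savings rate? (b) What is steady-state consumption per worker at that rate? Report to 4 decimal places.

Capital per worker breaks even when investment replaces (n + δ)·k; here n + δ = 0.098.
For Cobb-Douglas, s_gold equals capital's share: s_gold = 0.45.
Maximizing c = f(k) − (n+δ)·k gives f'(k) = n+δ, i.e. 0.45·2.48·k^(0.45−1) = 0.098, so k_gold = (0.45·2.48/0.098)^(1/0.55) ≈ 83.3291.
y_gold = 2.48·83.3291^0.45 ≈ 18.1472; c_gold = (1−0.45)·y_gold ≈ 9.9810.

(a) s_gold = 0.4500; (b) c_gold ≈ 9.9810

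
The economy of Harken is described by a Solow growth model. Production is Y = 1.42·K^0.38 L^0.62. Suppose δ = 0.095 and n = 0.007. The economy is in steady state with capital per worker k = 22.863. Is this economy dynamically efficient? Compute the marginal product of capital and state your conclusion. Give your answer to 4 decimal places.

Break-even investment rate: n + δ = 0.007 + 0.095 = 0.102.
MPK = 0.38·1.42·k^(0.38−1) = 0.38·1.42·22.863^(-0.62) ≈ 0.0775.
MPK < 0.102, so the economy is dynamically inefficient (over-saving).

dynamically inefficient; MPK ≈ 0.0775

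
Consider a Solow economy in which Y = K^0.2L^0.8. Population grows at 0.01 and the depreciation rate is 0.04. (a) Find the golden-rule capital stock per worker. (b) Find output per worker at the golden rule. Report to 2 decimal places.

The effective depreciation rate is n + δ = 0.01 + 0.04 = 0.05.
At the golden rule the marginal product of capital equals n+δ: 0.2·k^(0.2−1) = 0.05. Solving, k_gold = (0.2/0.05)^(1/0.8) ≈ 5.6569.
y_gold = 5.6569^0.2 ≈ 1.4142.

(a) k_gold ≈ 5.66; (b) y_gold ≈ 1.41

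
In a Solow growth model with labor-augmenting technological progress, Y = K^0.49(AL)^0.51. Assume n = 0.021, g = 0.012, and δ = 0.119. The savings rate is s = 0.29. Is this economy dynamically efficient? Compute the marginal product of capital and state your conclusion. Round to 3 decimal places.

dynamically efficient; MPK ≈ 0.257

Capital per effective worker breaks even when investment replaces (n + g + δ)·k; here n + g + δ = 0.152.
Steady-state k*: s·k^0.49 = 0.152·k gives k* = (0.29/0.152)^(1/0.51) ≈ 3.5490.
MPK = 0.49·3.5490^(-0.51) ≈ 0.2568.
MPK > n+g+δ = 0.152, so the economy is dynamically efficient (under-saving).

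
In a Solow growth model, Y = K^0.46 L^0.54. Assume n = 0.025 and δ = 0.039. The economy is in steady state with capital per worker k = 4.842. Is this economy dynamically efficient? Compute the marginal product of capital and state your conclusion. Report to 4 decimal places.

Capital per worker breaks even when investment replaces (n + δ)·k; here n + δ = 0.064.
MPK = 0.46·k^(0.46−1) = 0.46·4.842^(-0.54) ≈ 0.1963.
MPK > 0.064, so the economy is dynamically efficient (under-saving).

dynamically efficient; MPK ≈ 0.1963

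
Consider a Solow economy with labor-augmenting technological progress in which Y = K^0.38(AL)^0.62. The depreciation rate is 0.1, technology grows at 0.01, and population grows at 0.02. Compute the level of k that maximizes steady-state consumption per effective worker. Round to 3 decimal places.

The effective depreciation rate is n + g + δ = 0.02 + 0.01 + 0.1 = 0.13.
Setting f'(k) = n+g+δ gives 0.38·k^(0.38−1) = 0.13, hence k_gold = (0.38/0.13)^(1/0.62) ≈ 5.6410.

k_gold ≈ 5.641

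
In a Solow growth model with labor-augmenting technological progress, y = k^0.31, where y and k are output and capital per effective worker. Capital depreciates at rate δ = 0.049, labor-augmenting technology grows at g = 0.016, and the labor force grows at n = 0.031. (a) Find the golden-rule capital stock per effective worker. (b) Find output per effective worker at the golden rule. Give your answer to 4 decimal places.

(a) k_gold ≈ 5.4678; (b) y_gold ≈ 1.6933

Break-even investment rate: n + g + δ = 0.031 + 0.016 + 0.049 = 0.096.
At the golden rule the marginal product of capital equals n+g+δ: 0.31·k^(0.31−1) = 0.096. Solving, k_gold = (0.31/0.096)^(1/0.69) ≈ 5.4678.
y_gold = 5.4678^0.31 ≈ 1.6933.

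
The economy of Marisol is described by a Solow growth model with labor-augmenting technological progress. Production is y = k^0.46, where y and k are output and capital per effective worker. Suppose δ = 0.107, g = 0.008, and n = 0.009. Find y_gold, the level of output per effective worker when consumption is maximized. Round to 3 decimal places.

The effective depreciation rate is n + g + δ = 0.009 + 0.008 + 0.107 = 0.124.
At the golden rule the marginal product of capital equals n+g+δ: 0.46·k^(0.46−1) = 0.124. Solving, k_gold = (0.46/0.124)^(1/0.54) ≈ 11.3325.
Output: y_gold = k_gold^0.46 = 11.3325^0.46 ≈ 3.0549.

y_gold ≈ 3.055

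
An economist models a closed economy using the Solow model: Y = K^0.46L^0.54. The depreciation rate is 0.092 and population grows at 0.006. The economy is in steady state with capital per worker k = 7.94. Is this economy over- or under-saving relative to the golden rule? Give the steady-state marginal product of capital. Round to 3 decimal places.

Break-even investment rate: n + δ = 0.006 + 0.092 = 0.098.
MPK = 0.46·k^(0.46−1) = 0.46·7.94^(-0.54) ≈ 0.1503.
MPK > 0.098, so the economy is dynamically efficient (under-saving).

under-saving; MPK ≈ 0.150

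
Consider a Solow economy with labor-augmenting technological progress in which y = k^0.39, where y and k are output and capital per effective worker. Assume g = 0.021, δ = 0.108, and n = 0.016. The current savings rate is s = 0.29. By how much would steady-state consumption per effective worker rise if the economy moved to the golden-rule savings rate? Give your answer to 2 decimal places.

The effective depreciation rate is n + g + δ = 0.016 + 0.021 + 0.108 = 0.145.
Current steady state (s = 0.29): k* = (0.29/0.145)^(1/0.61) ≈ 3.1152, y* = 3.1152^0.39 ≈ 1.5576, c* = (1−0.29)·1.5576 ≈ 1.1059.
Golden rule sets MPK = n+g+δ: 0.39·k^(0.39−1) = 0.145, so k_gold = (0.39/0.145)^(1/0.61) ≈ 5.0631.
y_gold = 5.0631^0.39 ≈ 1.8825, c_gold = y_gold − 0.145·k_gold ≈ 1.1483.
Gain: Δc = 1.1483 − 1.1059 ≈ 0.0424.

Δc ≈ 0.04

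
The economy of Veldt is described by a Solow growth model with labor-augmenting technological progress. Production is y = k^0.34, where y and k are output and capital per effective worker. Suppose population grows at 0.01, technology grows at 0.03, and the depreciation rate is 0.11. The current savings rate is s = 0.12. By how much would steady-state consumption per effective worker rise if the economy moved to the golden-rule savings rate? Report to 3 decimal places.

Δc ≈ 0.222

The effective depreciation rate is n + g + δ = 0.01 + 0.03 + 0.11 = 0.15.
Current steady state (s = 0.12): k* = (0.12/0.15)^(1/0.66) ≈ 0.7131, y* = 0.7131^0.34 ≈ 0.8914, c* = (1−0.12)·0.8914 ≈ 0.7844.
Setting f'(k) = n+g+δ gives 0.34·k^(0.34−1) = 0.15, hence k_gold = (0.34/0.15)^(1/0.66) ≈ 3.4551.
y_gold = 3.4551^0.34 ≈ 1.5243, c_gold = y_gold − 0.15·k_gold ≈ 1.0061.
Gain: Δc = 1.0061 − 0.7844 ≈ 0.2216.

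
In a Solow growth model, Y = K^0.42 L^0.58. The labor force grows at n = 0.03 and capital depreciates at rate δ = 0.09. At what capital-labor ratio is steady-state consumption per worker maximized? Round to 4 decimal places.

k_gold ≈ 8.6706

Capital per worker breaks even when investment replaces (n + δ)·k; here n + δ = 0.12.
Golden rule sets MPK = n+δ: 0.42·k^(0.42−1) = 0.12, so k_gold = (0.42/0.12)^(1/0.58) ≈ 8.6706.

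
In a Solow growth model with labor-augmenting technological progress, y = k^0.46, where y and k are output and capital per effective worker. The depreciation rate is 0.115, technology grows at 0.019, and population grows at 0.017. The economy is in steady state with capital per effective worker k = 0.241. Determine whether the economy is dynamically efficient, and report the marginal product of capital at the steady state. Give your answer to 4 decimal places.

dynamically efficient; MPK ≈ 0.9919

n + g + δ = 0.017 + 0.019 + 0.115 = 0.151.
MPK = 0.46·k^(0.46−1) = 0.46·0.241^(-0.54) ≈ 0.9919.
MPK > 0.151, so the economy is dynamically efficient (under-saving).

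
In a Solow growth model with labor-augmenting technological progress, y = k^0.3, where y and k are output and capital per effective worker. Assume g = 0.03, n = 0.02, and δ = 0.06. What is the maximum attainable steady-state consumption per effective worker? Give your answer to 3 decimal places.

Break-even investment rate: n + g + δ = 0.02 + 0.03 + 0.06 = 0.11.
Golden rule sets MPK = n+g+δ: 0.3·k^(0.3−1) = 0.11, so k_gold = (0.3/0.11)^(1/0.7) ≈ 4.1925.
y_gold = 4.1925^0.3 ≈ 1.5372.
c_gold = y_gold − (n+g+δ)·k_gold = 1.5372 − 0.11·4.1925 ≈ 1.0761.

c_gold ≈ 1.076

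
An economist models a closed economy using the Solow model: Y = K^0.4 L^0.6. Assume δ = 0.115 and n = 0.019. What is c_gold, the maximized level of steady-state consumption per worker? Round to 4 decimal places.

Break-even investment rate: n + δ = 0.019 + 0.115 = 0.134.
Golden rule sets MPK = n+δ: 0.4·k^(0.4−1) = 0.134, so k_gold = (0.4/0.134)^(1/0.6) ≈ 6.1886.
y_gold = 6.1886^0.4 ≈ 2.0732.
c_gold = y_gold − (n+δ)·k_gold = 2.0732 − 0.134·6.1886 ≈ 1.2439.

c_gold ≈ 1.2439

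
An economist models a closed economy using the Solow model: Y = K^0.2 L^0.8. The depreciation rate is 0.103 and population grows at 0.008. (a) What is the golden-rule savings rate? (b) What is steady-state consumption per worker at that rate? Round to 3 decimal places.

(a) s_gold = 0.200; (b) c_gold ≈ 0.927

Capital per worker breaks even when investment replaces (n + δ)·k; here n + δ = 0.111.
For Cobb-Douglas, s_gold equals capital's share: s_gold = 0.2.
Setting f'(k) = n+δ gives 0.2·k^(0.2−1) = 0.111, hence k_gold = (0.2/0.111)^(1/0.8) ≈ 2.0875.
y_gold = 2.0875^0.2 ≈ 1.1586; c_gold = (1−0.2)·y_gold ≈ 0.9269.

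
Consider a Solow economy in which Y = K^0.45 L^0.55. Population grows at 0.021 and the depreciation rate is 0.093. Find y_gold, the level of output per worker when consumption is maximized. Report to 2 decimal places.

The effective depreciation rate is n + δ = 0.021 + 0.093 = 0.114.
Maximizing c = f(k) − (n+δ)·k gives f'(k) = n+δ, i.e. 0.45·k^(0.45−1) = 0.114, so k_gold = (0.45/0.114)^(1/0.55) ≈ 12.1394.
Output: y_gold = k_gold^0.45 = 12.1394^0.45 ≈ 3.0753.

y_gold ≈ 3.08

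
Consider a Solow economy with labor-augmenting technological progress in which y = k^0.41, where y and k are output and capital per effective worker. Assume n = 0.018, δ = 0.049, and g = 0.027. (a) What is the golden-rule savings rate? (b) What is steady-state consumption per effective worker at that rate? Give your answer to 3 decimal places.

(a) s_gold = 0.410; (b) c_gold ≈ 1.642

Break-even investment rate: n + g + δ = 0.018 + 0.027 + 0.049 = 0.094.
For Cobb-Douglas, s_gold equals capital's share: s_gold = 0.41.
Setting f'(k) = n+g+δ gives 0.41·k^(0.41−1) = 0.094, hence k_gold = (0.41/0.094)^(1/0.59) ≈ 12.1384.
y_gold = 12.1384^0.41 ≈ 2.7830; c_gold = (1−0.41)·y_gold ≈ 1.6419.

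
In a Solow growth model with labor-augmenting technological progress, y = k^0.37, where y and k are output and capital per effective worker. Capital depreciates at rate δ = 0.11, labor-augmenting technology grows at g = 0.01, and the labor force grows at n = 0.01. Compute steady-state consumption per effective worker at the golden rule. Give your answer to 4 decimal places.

c_gold ≈ 1.1645

The effective depreciation rate is n + g + δ = 0.01 + 0.01 + 0.11 = 0.13.
Maximizing c = f(k) − (n+g+δ)·k gives f'(k) = n+g+δ, i.e. 0.37·k^(0.37−1) = 0.13, so k_gold = (0.37/0.13)^(1/0.63) ≈ 5.2607.
y_gold = 5.2607^0.37 ≈ 1.8484.
c_gold = y_gold − (n+g+δ)·k_gold = 1.8484 − 0.13·5.2607 ≈ 1.1645.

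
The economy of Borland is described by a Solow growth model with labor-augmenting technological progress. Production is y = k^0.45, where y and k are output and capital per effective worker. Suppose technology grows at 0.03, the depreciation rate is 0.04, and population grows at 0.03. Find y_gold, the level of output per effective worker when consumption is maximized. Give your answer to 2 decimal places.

y_gold ≈ 3.42

The effective depreciation rate is n + g + δ = 0.03 + 0.03 + 0.04 = 0.1.
At the golden rule the marginal product of capital equals n+g+δ: 0.45·k^(0.45−1) = 0.1. Solving, k_gold = (0.45/0.1)^(1/0.55) ≈ 15.4049.
Output: y_gold = k_gold^0.45 = 15.4049^0.45 ≈ 3.4233.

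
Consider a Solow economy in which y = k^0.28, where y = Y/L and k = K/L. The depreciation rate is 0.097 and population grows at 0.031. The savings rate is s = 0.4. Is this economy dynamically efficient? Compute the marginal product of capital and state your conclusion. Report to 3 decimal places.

dynamically inefficient; MPK ≈ 0.090

Break-even investment rate: n + δ = 0.031 + 0.097 = 0.128.
Steady-state k*: s·k^0.28 = 0.128·k gives k* = (0.4/0.128)^(1/0.72) ≈ 4.8673.
MPK = 0.28·4.8673^(-0.72) ≈ 0.0896.
MPK < n+δ = 0.128, so the economy is dynamically inefficient (over-saving).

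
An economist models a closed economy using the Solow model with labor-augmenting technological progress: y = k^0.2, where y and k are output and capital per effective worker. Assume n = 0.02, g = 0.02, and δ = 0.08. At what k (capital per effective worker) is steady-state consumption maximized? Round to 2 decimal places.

Capital per effective worker breaks even when investment replaces (n + g + δ)·k; here n + g + δ = 0.12.
Setting f'(k) = n+g+δ gives 0.2·k^(0.2−1) = 0.12, hence k_gold = (0.2/0.12)^(1/0.8) ≈ 1.8937.

k_gold ≈ 1.89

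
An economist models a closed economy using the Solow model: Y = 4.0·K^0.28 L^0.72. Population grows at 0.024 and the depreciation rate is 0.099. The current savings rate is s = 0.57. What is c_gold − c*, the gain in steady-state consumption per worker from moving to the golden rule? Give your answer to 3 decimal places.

Δc ≈ 1.446

n + δ = 0.024 + 0.099 = 0.123.
Current steady state (s = 0.57): k* = (0.57·4.0/0.123)^(1/0.72) ≈ 57.6969, y* = 4.0·57.6969^0.28 ≈ 12.4504, c* = (1−0.57)·12.4504 ≈ 5.3537.
At the golden rule the marginal product of capital equals n+δ: 0.28·4.0·k^(0.28−1) = 0.123. Solving, k_gold = (0.28·4.0/0.123)^(1/0.72) ≈ 21.4971.
y_gold = 4.0·21.4971^0.28 ≈ 9.4434, c_gold = y_gold − 0.123·k_gold ≈ 6.7992.
Gain: Δc = 6.7992 − 5.3537 ≈ 1.4455.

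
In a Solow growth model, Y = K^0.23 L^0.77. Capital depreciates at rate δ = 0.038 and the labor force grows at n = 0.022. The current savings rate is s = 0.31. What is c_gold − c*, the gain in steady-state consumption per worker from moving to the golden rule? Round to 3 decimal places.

Δc ≈ 0.023

n + δ = 0.022 + 0.038 = 0.06.
Current steady state (s = 0.31): k* = (0.31/0.06)^(1/0.77) ≈ 8.4382, y* = 8.4382^0.23 ≈ 1.6332, c* = (1−0.31)·1.6332 ≈ 1.1269.
Maximizing c = f(k) − (n+δ)·k gives f'(k) = n+δ, i.e. 0.23·k^(0.23−1) = 0.06, so k_gold = (0.23/0.06)^(1/0.77) ≈ 5.7265.
y_gold = 5.7265^0.23 ≈ 1.4939, c_gold = y_gold − 0.06·k_gold ≈ 1.1503.
Gain: Δc = 1.1503 − 1.1269 ≈ 0.0234.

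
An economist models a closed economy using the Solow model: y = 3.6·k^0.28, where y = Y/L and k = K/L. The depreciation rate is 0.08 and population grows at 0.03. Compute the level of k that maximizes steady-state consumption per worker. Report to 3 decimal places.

Break-even investment rate: n + δ = 0.03 + 0.08 = 0.11.
Maximizing c = f(k) − (n+δ)·k gives f'(k) = n+δ, i.e. 0.28·3.6·k^(0.28−1) = 0.11, so k_gold = (0.28·3.6/0.11)^(1/0.72) ≈ 21.6873.

k_gold ≈ 21.687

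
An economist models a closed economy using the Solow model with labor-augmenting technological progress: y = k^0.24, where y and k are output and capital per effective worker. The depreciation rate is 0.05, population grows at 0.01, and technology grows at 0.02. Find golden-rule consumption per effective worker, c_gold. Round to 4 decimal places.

The effective depreciation rate is n + g + δ = 0.01 + 0.02 + 0.05 = 0.08.
At the golden rule the marginal product of capital equals n+g+δ: 0.24·k^(0.24−1) = 0.08. Solving, k_gold = (0.24/0.08)^(1/0.76) ≈ 4.2442.
y_gold = 4.2442^0.24 ≈ 1.4147.
c_gold = y_gold − (n+g+δ)·k_gold = 1.4147 − 0.08·4.2442 ≈ 1.0752.

c_gold ≈ 1.0752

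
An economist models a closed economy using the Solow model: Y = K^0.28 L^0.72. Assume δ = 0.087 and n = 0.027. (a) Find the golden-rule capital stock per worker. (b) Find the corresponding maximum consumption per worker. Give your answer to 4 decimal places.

The effective depreciation rate is n + δ = 0.027 + 0.087 = 0.114.
Maximizing c = f(k) − (n+δ)·k gives f'(k) = n+δ, i.e. 0.28·k^(0.28−1) = 0.114, so k_gold = (0.28/0.114)^(1/0.72) ≈ 3.4835.
y_gold = 3.4835^0.28 ≈ 1.4183; c_gold = y_gold − 0.114·k_gold ≈ 1.0212.

(a) k_gold ≈ 3.4835; (b) c_gold ≈ 1.0212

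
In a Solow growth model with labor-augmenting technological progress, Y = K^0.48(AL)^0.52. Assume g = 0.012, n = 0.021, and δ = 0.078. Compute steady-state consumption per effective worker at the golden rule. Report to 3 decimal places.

c_gold ≈ 2.009

Break-even investment rate: n + g + δ = 0.021 + 0.012 + 0.078 = 0.111.
Setting f'(k) = n+g+δ gives 0.48·k^(0.48−1) = 0.111, hence k_gold = (0.48/0.111)^(1/0.52) ≈ 16.7078.
y_gold = 16.7078^0.48 ≈ 3.8637.
c_gold = y_gold − (n+g+δ)·k_gold = 3.8637 − 0.111·16.7078 ≈ 2.0091.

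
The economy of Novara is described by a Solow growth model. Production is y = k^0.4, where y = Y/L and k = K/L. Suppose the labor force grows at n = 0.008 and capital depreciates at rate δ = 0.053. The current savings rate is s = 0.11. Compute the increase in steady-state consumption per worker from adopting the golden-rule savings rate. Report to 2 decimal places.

Δc ≈ 0.78

n + δ = 0.008 + 0.053 = 0.061.
Current steady state (s = 0.11): k* = (0.11/0.061)^(1/0.6) ≈ 2.6716, y* = 2.6716^0.4 ≈ 1.4815, c* = (1−0.11)·1.4815 ≈ 1.3186.
Golden rule sets MPK = n+δ: 0.4·k^(0.4−1) = 0.061, so k_gold = (0.4/0.061)^(1/0.6) ≈ 22.9730.
y_gold = 22.9730^0.4 ≈ 3.5034, c_gold = y_gold − 0.061·k_gold ≈ 2.1020.
Gain: Δc = 2.1020 − 1.3186 ≈ 0.7835.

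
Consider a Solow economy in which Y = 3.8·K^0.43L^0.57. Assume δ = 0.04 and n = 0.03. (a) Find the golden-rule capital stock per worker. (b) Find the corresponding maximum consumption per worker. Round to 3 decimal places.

Break-even investment rate: n + δ = 0.03 + 0.04 = 0.07.
Setting f'(k) = n+δ gives 0.43·3.8·k^(0.43−1) = 0.07, hence k_gold = (0.43·3.8/0.07)^(1/0.57) ≈ 251.3450.
y_gold = 3.8·251.3450^0.43 ≈ 40.9166; c_gold = y_gold − 0.07·k_gold ≈ 23.3225.

(a) k_gold ≈ 251.345; (b) c_gold ≈ 23.322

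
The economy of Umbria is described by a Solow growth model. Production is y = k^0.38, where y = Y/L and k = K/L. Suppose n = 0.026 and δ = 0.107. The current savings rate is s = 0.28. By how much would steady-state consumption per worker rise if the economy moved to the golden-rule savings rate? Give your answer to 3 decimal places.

The effective depreciation rate is n + δ = 0.026 + 0.107 = 0.133.
Current steady state (s = 0.28): k* = (0.28/0.133)^(1/0.62) ≈ 3.3225, y* = 3.3225^0.38 ≈ 1.5782, c* = (1−0.28)·1.5782 ≈ 1.1363.
Golden rule sets MPK = n+δ: 0.38·k^(0.38−1) = 0.133, so k_gold = (0.38/0.133)^(1/0.62) ≈ 5.4372.
y_gold = 5.4372^0.38 ≈ 1.9030, c_gold = y_gold − 0.133·k_gold ≈ 1.1799.
Gain: Δc = 1.1799 − 1.1363 ≈ 0.0436.

Δc ≈ 0.044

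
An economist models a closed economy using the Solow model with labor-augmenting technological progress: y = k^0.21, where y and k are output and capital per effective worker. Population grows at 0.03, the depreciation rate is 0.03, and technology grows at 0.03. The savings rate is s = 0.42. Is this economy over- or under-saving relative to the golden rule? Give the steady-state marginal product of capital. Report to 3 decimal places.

n + g + δ = 0.03 + 0.03 + 0.03 = 0.09.
Steady-state k*: s·k^0.21 = 0.09·k gives k* = (0.42/0.09)^(1/0.79) ≈ 7.0282.
MPK = 0.21·7.0282^(-0.79) ≈ 0.0450.
MPK < n+g+δ = 0.09, so the economy is dynamically inefficient (over-saving).

over-saving; MPK ≈ 0.045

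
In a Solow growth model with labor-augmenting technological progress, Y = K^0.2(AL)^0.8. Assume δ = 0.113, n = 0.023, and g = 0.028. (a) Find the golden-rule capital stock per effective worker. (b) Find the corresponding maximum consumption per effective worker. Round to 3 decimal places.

The effective depreciation rate is n + g + δ = 0.023 + 0.028 + 0.113 = 0.164.
At the golden rule the marginal product of capital equals n+g+δ: 0.2·k^(0.2−1) = 0.164. Solving, k_gold = (0.2/0.164)^(1/0.8) ≈ 1.2815.
y_gold = 1.2815^0.2 ≈ 1.0509; c_gold = y_gold − 0.164·k_gold ≈ 0.8407.

(a) k_gold ≈ 1.282; (b) c_gold ≈ 0.841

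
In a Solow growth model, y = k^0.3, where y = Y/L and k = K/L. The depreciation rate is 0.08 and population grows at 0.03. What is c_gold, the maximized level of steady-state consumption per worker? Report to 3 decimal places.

c_gold ≈ 1.076

The effective depreciation rate is n + δ = 0.03 + 0.08 = 0.11.
Golden rule sets MPK = n+δ: 0.3·k^(0.3−1) = 0.11, so k_gold = (0.3/0.11)^(1/0.7) ≈ 4.1925.
y_gold = 4.1925^0.3 ≈ 1.5372.
c_gold = y_gold − (n+δ)·k_gold = 1.5372 − 0.11·4.1925 ≈ 1.0761.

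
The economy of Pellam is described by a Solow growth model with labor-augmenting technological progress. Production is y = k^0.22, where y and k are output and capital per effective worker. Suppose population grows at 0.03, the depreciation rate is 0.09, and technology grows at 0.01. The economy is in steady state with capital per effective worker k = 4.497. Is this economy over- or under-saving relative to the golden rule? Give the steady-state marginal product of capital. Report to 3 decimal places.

Break-even investment rate: n + g + δ = 0.03 + 0.01 + 0.09 = 0.13.
MPK = 0.22·k^(0.22−1) = 0.22·4.497^(-0.78) ≈ 0.0681.
MPK < 0.13, so the economy is dynamically inefficient (over-saving).

over-saving; MPK ≈ 0.068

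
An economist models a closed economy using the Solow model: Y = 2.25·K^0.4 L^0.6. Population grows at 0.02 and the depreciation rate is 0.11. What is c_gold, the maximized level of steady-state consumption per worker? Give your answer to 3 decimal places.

Capital per worker breaks even when investment replaces (n + δ)·k; here n + δ = 0.13.
Maximizing c = f(k) − (n+δ)·k gives f'(k) = n+δ, i.e. 0.4·2.25·k^(0.4−1) = 0.13, so k_gold = (0.4·2.25/0.13)^(1/0.6) ≈ 25.1477.
y_gold = 2.25·25.1477^0.4 ≈ 8.1730.
c_gold = y_gold − (n+δ)·k_gold = 8.1730 − 0.13·25.1477 ≈ 4.9038.

c_gold ≈ 4.904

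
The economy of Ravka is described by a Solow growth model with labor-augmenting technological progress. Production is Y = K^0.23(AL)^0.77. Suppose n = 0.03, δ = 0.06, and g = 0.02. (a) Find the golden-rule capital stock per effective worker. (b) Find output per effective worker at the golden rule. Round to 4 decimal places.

(a) k_gold ≈ 2.6063; (b) y_gold ≈ 1.2465

n + g + δ = 0.03 + 0.02 + 0.06 = 0.11.
Golden rule sets MPK = n+g+δ: 0.23·k^(0.23−1) = 0.11, so k_gold = (0.23/0.11)^(1/0.77) ≈ 2.6063.
y_gold = 2.6063^0.23 ≈ 1.2465.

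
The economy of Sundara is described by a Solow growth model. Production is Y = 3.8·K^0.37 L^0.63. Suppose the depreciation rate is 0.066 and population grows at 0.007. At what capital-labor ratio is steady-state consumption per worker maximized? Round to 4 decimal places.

Capital per worker breaks even when investment replaces (n + δ)·k; here n + δ = 0.073.
Golden rule sets MPK = n+δ: 0.37·3.8·k^(0.37−1) = 0.073, so k_gold = (0.37·3.8/0.073)^(1/0.63) ≈ 109.4326.

k_gold ≈ 109.4326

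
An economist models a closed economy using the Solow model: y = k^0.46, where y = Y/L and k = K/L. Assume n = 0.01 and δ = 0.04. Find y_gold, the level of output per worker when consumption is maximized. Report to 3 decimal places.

Break-even investment rate: n + δ = 0.01 + 0.04 = 0.05.
Setting f'(k) = n+δ gives 0.46·k^(0.46−1) = 0.05, hence k_gold = (0.46/0.05)^(1/0.54) ≈ 60.9245.
Output: y_gold = k_gold^0.46 = 60.9245^0.46 ≈ 6.6222.

y_gold ≈ 6.622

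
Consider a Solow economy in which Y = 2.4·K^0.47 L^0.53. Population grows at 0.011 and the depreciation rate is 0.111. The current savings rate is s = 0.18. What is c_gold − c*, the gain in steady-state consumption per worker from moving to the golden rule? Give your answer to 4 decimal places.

Δc ≈ 3.1036

The effective depreciation rate is n + δ = 0.011 + 0.111 = 0.122.
Current steady state (s = 0.18): k* = (0.18·2.4/0.122)^(1/0.53) ≈ 10.8663, y* = 2.4·10.8663^0.47 ≈ 7.3650, c* = (1−0.18)·7.3650 ≈ 6.0393.
Golden rule sets MPK = n+δ: 0.47·2.4·k^(0.47−1) = 0.122, so k_gold = (0.47·2.4/0.122)^(1/0.53) ≈ 66.4578.
y_gold = 2.4·66.4578^0.47 ≈ 17.2507, c_gold = y_gold − 0.122·k_gold ≈ 9.1429.
Gain: Δc = 9.1429 − 6.0393 ≈ 3.1036.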